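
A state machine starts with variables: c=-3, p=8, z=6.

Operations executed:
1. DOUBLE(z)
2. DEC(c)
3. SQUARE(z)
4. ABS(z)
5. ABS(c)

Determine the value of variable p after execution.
p = 8

Tracing execution:
Step 1: DOUBLE(z) → p = 8
Step 2: DEC(c) → p = 8
Step 3: SQUARE(z) → p = 8
Step 4: ABS(z) → p = 8
Step 5: ABS(c) → p = 8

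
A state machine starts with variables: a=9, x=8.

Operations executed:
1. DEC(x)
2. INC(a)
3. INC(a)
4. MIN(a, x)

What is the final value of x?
x = 7

Tracing execution:
Step 1: DEC(x) → x = 7
Step 2: INC(a) → x = 7
Step 3: INC(a) → x = 7
Step 4: MIN(a, x) → x = 7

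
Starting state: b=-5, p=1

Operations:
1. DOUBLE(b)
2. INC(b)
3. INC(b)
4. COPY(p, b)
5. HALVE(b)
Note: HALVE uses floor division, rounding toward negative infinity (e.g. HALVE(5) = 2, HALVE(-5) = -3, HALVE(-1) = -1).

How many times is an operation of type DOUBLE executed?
1

Counting DOUBLE operations:
Step 1: DOUBLE(b) ← DOUBLE
Total: 1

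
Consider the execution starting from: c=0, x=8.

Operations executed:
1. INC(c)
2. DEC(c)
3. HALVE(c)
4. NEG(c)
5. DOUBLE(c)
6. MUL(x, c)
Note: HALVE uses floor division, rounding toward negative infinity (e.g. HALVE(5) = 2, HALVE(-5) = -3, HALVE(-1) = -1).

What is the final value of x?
x = 0

Tracing execution:
Step 1: INC(c) → x = 8
Step 2: DEC(c) → x = 8
Step 3: HALVE(c) → x = 8
Step 4: NEG(c) → x = 8
Step 5: DOUBLE(c) → x = 8
Step 6: MUL(x, c) → x = 0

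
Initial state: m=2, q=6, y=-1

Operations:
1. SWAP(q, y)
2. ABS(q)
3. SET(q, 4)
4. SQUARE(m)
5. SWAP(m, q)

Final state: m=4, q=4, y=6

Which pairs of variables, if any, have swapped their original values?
None

Comparing initial and final values:
m: 2 → 4
q: 6 → 4
y: -1 → 6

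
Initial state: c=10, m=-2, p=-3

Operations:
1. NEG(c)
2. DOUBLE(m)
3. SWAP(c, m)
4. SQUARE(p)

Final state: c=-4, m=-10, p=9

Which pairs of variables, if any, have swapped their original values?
None

Comparing initial and final values:
p: -3 → 9
m: -2 → -10
c: 10 → -4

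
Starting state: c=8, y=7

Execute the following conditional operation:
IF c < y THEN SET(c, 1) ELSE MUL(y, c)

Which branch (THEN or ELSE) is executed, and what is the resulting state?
Branch: ELSE, Final state: c=8, y=56

Evaluating condition: c < y
c = 8, y = 7
Condition is False, so ELSE branch executes
After MUL(y, c): c=8, y=56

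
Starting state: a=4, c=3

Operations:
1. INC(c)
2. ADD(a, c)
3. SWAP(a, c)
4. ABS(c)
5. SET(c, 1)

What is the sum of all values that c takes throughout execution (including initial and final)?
28

Values of c at each step:
Initial: c = 3
After step 1: c = 4
After step 2: c = 4
After step 3: c = 8
After step 4: c = 8
After step 5: c = 1
Sum = 3 + 4 + 4 + 8 + 8 + 1 = 28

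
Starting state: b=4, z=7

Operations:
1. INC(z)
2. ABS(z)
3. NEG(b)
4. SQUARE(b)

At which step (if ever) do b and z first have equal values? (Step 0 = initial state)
Never

b and z never become equal during execution.

Comparing values at each step:
Initial: b=4, z=7
After step 1: b=4, z=8
After step 2: b=4, z=8
After step 3: b=-4, z=8
After step 4: b=16, z=8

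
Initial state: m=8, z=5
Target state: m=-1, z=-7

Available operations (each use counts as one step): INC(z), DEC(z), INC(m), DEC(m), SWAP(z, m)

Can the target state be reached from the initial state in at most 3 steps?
No

The target state cannot be reached within 3 steps.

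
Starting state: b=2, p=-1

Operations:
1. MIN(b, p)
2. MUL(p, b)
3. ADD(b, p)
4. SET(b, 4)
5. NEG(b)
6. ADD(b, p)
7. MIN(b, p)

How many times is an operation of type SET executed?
1

Counting SET operations:
Step 4: SET(b, 4) ← SET
Total: 1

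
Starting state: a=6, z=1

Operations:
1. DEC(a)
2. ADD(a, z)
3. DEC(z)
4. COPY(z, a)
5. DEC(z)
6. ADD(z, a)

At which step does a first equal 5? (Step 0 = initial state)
Step 1

Tracing a:
Initial: a = 6
After step 1: a = 5 ← first occurrence
After step 2: a = 6
After step 3: a = 6
After step 4: a = 6
After step 5: a = 6
After step 6: a = 6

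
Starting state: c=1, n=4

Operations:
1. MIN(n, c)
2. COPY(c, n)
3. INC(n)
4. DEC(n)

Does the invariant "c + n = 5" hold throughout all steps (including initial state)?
No, violated after step 1

The invariant is violated after step 1.

State at each step:
Initial: c=1, n=4
After step 1: c=1, n=1
After step 2: c=1, n=1
After step 3: c=1, n=2
After step 4: c=1, n=1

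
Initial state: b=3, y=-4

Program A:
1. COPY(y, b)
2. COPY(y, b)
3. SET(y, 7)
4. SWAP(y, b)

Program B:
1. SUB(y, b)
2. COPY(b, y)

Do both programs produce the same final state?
No

Program A final state: b=7, y=3
Program B final state: b=-7, y=-7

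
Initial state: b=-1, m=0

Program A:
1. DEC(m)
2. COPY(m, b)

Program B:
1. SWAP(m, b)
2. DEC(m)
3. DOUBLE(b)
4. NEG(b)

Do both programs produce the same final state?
No

Program A final state: b=-1, m=-1
Program B final state: b=0, m=-2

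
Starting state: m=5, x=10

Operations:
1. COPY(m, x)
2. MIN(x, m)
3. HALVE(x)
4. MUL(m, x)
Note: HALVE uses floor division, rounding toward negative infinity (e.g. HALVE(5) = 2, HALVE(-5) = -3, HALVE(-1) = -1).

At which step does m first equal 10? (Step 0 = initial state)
Step 1

Tracing m:
Initial: m = 5
After step 1: m = 10 ← first occurrence
After step 2: m = 10
After step 3: m = 10
After step 4: m = 50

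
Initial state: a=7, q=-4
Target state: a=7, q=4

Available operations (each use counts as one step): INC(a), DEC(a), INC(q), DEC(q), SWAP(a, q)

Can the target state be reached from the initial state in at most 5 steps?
No

The target state cannot be reached within 5 steps.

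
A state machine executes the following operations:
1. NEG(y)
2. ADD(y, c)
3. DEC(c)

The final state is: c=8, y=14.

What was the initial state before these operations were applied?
c=9, y=-5

Working backwards:
Final state: c=8, y=14
Before step 3 (DEC(c)): c=9, y=14
Before step 2 (ADD(y, c)): c=9, y=5
Before step 1 (NEG(y)): c=9, y=-5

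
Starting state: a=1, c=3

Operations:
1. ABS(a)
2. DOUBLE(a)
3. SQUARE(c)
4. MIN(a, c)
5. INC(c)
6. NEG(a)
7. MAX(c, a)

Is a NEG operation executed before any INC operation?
No

First NEG: step 6
First INC: step 5
Since 6 > 5, INC comes first.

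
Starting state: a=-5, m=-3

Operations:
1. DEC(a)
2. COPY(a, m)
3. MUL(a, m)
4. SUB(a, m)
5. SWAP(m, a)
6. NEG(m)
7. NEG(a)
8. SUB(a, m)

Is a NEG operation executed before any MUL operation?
No

First NEG: step 6
First MUL: step 3
Since 6 > 3, MUL comes first.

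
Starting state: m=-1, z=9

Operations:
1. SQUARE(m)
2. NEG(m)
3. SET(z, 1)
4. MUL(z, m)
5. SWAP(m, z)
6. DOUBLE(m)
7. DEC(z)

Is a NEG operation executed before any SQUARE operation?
No

First NEG: step 2
First SQUARE: step 1
Since 2 > 1, SQUARE comes first.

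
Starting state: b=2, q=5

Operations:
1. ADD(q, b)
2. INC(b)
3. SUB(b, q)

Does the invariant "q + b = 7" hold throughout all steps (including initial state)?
No, violated after step 1

The invariant is violated after step 1.

State at each step:
Initial: b=2, q=5
After step 1: b=2, q=7
After step 2: b=3, q=7
After step 3: b=-4, q=7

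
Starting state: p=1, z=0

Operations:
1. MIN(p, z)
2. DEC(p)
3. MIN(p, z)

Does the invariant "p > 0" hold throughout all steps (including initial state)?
No, violated after step 1

The invariant is violated after step 1.

State at each step:
Initial: p=1, z=0
After step 1: p=0, z=0
After step 2: p=-1, z=0
After step 3: p=-1, z=0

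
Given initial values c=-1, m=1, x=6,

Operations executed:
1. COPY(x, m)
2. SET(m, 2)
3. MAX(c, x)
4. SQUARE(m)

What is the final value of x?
x = 1

Tracing execution:
Step 1: COPY(x, m) → x = 1
Step 2: SET(m, 2) → x = 1
Step 3: MAX(c, x) → x = 1
Step 4: SQUARE(m) → x = 1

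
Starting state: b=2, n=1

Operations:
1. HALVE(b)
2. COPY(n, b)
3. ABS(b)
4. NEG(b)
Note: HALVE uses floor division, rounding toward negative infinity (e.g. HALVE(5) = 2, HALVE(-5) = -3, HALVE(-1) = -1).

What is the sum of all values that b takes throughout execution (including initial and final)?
4

Values of b at each step:
Initial: b = 2
After step 1: b = 1
After step 2: b = 1
After step 3: b = 1
After step 4: b = -1
Sum = 2 + 1 + 1 + 1 + -1 = 4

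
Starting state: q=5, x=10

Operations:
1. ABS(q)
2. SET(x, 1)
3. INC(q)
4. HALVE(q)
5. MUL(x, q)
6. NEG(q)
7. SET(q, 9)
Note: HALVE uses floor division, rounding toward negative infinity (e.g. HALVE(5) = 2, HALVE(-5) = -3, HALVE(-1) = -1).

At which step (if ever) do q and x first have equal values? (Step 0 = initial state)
Step 5

q and x first become equal after step 5.

Comparing values at each step:
Initial: q=5, x=10
After step 1: q=5, x=10
After step 2: q=5, x=1
After step 3: q=6, x=1
After step 4: q=3, x=1
After step 5: q=3, x=3 ← equal!
After step 6: q=-3, x=3
After step 7: q=9, x=3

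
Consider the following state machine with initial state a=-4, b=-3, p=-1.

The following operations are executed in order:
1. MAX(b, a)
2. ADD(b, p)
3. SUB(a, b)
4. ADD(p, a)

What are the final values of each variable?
{a: 0, b: -4, p: -1}

Step-by-step execution:
Initial: a=-4, b=-3, p=-1
After step 1 (MAX(b, a)): a=-4, b=-3, p=-1
After step 2 (ADD(b, p)): a=-4, b=-4, p=-1
After step 3 (SUB(a, b)): a=0, b=-4, p=-1
After step 4 (ADD(p, a)): a=0, b=-4, p=-1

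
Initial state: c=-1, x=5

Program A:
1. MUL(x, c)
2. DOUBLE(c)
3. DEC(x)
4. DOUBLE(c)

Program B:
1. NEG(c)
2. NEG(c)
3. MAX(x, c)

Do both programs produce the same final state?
No

Program A final state: c=-4, x=-6
Program B final state: c=-1, x=5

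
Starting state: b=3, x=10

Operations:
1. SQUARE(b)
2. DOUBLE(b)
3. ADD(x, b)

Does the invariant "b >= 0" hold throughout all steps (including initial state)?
Yes

The invariant holds at every step.

State at each step:
Initial: b=3, x=10
After step 1: b=9, x=10
After step 2: b=18, x=10
After step 3: b=18, x=28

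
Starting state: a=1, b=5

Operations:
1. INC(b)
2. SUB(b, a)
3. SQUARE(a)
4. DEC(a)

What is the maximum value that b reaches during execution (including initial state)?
6

Values of b at each step:
Initial: b = 5
After step 1: b = 6 ← maximum
After step 2: b = 5
After step 3: b = 5
After step 4: b = 5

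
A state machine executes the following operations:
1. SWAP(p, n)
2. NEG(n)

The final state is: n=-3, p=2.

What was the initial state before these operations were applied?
n=2, p=3

Working backwards:
Final state: n=-3, p=2
Before step 2 (NEG(n)): n=3, p=2
Before step 1 (SWAP(p, n)): n=2, p=3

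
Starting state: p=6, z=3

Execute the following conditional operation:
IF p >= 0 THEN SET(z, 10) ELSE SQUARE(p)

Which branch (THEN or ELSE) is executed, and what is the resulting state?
Branch: THEN, Final state: p=6, z=10

Evaluating condition: p >= 0
p = 6
Condition is True, so THEN branch executes
After SET(z, 10): p=6, z=10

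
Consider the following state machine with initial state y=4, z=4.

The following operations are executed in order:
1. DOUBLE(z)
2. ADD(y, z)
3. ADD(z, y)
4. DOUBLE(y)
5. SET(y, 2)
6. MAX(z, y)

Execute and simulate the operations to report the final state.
{y: 2, z: 20}

Step-by-step execution:
Initial: y=4, z=4
After step 1 (DOUBLE(z)): y=4, z=8
After step 2 (ADD(y, z)): y=12, z=8
After step 3 (ADD(z, y)): y=12, z=20
After step 4 (DOUBLE(y)): y=24, z=20
After step 5 (SET(y, 2)): y=2, z=20
After step 6 (MAX(z, y)): y=2, z=20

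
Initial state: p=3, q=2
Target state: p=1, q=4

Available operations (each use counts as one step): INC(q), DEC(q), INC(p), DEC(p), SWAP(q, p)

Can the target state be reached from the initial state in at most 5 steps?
Yes

Path (3 steps): DEC(q) → INC(p) → SWAP(q, p)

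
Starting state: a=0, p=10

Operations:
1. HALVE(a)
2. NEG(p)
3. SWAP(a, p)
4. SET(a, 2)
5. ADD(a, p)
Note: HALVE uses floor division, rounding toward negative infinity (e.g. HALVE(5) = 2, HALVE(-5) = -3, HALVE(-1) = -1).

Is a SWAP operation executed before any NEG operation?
No

First SWAP: step 3
First NEG: step 2
Since 3 > 2, NEG comes first.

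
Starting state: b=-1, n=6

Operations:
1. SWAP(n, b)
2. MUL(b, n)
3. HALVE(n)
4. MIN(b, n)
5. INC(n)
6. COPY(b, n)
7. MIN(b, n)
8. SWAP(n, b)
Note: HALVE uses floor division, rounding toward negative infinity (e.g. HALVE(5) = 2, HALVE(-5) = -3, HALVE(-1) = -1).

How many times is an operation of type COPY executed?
1

Counting COPY operations:
Step 6: COPY(b, n) ← COPY
Total: 1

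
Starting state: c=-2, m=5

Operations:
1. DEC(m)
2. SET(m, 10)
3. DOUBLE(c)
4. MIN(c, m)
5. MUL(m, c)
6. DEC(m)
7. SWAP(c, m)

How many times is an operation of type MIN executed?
1

Counting MIN operations:
Step 4: MIN(c, m) ← MIN
Total: 1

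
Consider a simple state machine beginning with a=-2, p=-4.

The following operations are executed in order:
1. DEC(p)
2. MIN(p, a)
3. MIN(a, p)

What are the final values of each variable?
{a: -5, p: -5}

Step-by-step execution:
Initial: a=-2, p=-4
After step 1 (DEC(p)): a=-2, p=-5
After step 2 (MIN(p, a)): a=-2, p=-5
After step 3 (MIN(a, p)): a=-5, p=-5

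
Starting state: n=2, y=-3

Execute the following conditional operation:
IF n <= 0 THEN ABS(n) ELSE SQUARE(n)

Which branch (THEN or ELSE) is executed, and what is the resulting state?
Branch: ELSE, Final state: n=4, y=-3

Evaluating condition: n <= 0
n = 2
Condition is False, so ELSE branch executes
After SQUARE(n): n=4, y=-3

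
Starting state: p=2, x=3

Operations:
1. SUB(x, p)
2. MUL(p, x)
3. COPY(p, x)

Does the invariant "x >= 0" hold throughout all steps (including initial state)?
Yes

The invariant holds at every step.

State at each step:
Initial: p=2, x=3
After step 1: p=2, x=1
After step 2: p=2, x=1
After step 3: p=1, x=1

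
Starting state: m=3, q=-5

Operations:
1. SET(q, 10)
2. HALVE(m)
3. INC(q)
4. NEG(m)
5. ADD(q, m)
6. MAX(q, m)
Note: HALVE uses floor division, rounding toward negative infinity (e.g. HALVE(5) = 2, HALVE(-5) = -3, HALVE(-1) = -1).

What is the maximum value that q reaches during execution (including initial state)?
11

Values of q at each step:
Initial: q = -5
After step 1: q = 10
After step 2: q = 10
After step 3: q = 11 ← maximum
After step 4: q = 11
After step 5: q = 10
After step 6: q = 10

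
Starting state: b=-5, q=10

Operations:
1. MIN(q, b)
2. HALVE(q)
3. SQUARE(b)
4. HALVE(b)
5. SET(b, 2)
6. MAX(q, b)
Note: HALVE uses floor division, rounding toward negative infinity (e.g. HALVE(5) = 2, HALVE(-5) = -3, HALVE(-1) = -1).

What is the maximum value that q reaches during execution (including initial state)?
10

Values of q at each step:
Initial: q = 10 ← maximum
After step 1: q = -5
After step 2: q = -3
After step 3: q = -3
After step 4: q = -3
After step 5: q = -3
After step 6: q = 2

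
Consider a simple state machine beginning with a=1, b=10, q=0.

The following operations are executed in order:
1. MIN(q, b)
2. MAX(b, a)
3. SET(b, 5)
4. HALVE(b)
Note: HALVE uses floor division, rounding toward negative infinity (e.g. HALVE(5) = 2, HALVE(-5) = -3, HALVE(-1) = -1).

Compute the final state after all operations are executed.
{a: 1, b: 2, q: 0}

Step-by-step execution:
Initial: a=1, b=10, q=0
After step 1 (MIN(q, b)): a=1, b=10, q=0
After step 2 (MAX(b, a)): a=1, b=10, q=0
After step 3 (SET(b, 5)): a=1, b=5, q=0
After step 4 (HALVE(b)): a=1, b=2, q=0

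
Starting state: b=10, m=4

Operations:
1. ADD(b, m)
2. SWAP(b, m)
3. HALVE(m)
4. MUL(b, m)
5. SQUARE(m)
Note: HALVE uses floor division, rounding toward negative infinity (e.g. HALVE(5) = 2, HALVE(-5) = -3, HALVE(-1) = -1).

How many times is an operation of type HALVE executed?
1

Counting HALVE operations:
Step 3: HALVE(m) ← HALVE
Total: 1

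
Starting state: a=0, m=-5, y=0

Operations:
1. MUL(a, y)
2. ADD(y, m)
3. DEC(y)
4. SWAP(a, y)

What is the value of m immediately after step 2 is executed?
m = -5

Tracing m through execution:
Initial: m = -5
After step 1 (MUL(a, y)): m = -5
After step 2 (ADD(y, m)): m = -5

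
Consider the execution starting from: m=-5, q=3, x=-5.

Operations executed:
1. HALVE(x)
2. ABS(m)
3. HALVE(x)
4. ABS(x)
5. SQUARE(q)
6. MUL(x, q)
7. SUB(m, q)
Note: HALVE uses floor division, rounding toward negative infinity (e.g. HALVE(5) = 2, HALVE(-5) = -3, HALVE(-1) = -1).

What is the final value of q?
q = 9

Tracing execution:
Step 1: HALVE(x) → q = 3
Step 2: ABS(m) → q = 3
Step 3: HALVE(x) → q = 3
Step 4: ABS(x) → q = 3
Step 5: SQUARE(q) → q = 9
Step 6: MUL(x, q) → q = 9
Step 7: SUB(m, q) → q = 9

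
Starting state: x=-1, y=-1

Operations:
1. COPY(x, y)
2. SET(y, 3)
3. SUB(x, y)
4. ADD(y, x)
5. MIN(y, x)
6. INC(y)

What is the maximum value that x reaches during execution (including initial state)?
-1

Values of x at each step:
Initial: x = -1 ← maximum
After step 1: x = -1
After step 2: x = -1
After step 3: x = -4
After step 4: x = -4
After step 5: x = -4
After step 6: x = -4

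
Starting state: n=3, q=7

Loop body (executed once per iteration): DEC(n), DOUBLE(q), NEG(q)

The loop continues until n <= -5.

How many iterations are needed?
8

Tracing iterations:
Initial: n=3, q=7
After iteration 1: n=2, q=-14
After iteration 2: n=1, q=28
After iteration 3: n=0, q=-56
After iteration 4: n=-1, q=112
After iteration 5: n=-2, q=-224
After iteration 6: n=-3, q=448
After iteration 7: n=-4, q=-896
After iteration 8: n=-5, q=1792
n <= -5 now holds, so the loop exits after 8 iterations.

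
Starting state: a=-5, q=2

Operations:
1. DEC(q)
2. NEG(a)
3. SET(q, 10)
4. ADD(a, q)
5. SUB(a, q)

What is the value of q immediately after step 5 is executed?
q = 10

Tracing q through execution:
Initial: q = 2
After step 1 (DEC(q)): q = 1
After step 2 (NEG(a)): q = 1
After step 3 (SET(q, 10)): q = 10
After step 4 (ADD(a, q)): q = 10
After step 5 (SUB(a, q)): q = 10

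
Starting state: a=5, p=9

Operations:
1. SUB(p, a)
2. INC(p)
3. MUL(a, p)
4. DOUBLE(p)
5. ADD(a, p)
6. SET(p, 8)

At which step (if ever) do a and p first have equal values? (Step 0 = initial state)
Step 2

a and p first become equal after step 2.

Comparing values at each step:
Initial: a=5, p=9
After step 1: a=5, p=4
After step 2: a=5, p=5 ← equal!
After step 3: a=25, p=5
After step 4: a=25, p=10
After step 5: a=35, p=10
After step 6: a=35, p=8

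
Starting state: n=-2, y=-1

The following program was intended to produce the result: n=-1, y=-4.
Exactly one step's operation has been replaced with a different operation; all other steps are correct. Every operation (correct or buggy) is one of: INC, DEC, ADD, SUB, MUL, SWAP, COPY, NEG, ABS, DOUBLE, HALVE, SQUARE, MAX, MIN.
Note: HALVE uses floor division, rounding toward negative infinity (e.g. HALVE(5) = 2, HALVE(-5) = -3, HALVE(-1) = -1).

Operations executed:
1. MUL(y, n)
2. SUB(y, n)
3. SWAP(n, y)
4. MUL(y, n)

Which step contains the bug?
Step 3

Trace with buggy code:
Initial: n=-2, y=-1
After step 1: n=-2, y=2
After step 2: n=-2, y=4
After step 3: n=4, y=-2
After step 4: n=4, y=-8
Actual final n=4, y=-8 ≠ expected n=-1, y=-4.
Step 3 is the only position where a single-operation replacement can produce the expected result.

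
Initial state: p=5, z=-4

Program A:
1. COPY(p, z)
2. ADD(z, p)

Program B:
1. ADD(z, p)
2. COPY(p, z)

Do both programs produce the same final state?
No

Program A final state: p=-4, z=-8
Program B final state: p=1, z=1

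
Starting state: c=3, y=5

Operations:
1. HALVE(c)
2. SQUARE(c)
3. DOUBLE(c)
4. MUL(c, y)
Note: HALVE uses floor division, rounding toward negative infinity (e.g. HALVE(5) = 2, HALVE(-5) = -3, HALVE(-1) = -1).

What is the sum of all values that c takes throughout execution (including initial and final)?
17

Values of c at each step:
Initial: c = 3
After step 1: c = 1
After step 2: c = 1
After step 3: c = 2
After step 4: c = 10
Sum = 3 + 1 + 1 + 2 + 10 = 17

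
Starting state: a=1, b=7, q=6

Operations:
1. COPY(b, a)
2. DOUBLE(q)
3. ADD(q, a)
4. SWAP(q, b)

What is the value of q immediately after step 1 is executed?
q = 6

Tracing q through execution:
Initial: q = 6
After step 1 (COPY(b, a)): q = 6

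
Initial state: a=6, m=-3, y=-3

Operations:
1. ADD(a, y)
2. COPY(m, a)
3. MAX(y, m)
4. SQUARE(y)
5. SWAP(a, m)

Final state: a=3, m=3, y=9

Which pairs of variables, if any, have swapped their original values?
None

Comparing initial and final values:
y: -3 → 9
m: -3 → 3
a: 6 → 3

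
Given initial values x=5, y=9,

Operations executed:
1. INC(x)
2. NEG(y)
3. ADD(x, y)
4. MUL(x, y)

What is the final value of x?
x = 27

Tracing execution:
Step 1: INC(x) → x = 6
Step 2: NEG(y) → x = 6
Step 3: ADD(x, y) → x = -3
Step 4: MUL(x, y) → x = 27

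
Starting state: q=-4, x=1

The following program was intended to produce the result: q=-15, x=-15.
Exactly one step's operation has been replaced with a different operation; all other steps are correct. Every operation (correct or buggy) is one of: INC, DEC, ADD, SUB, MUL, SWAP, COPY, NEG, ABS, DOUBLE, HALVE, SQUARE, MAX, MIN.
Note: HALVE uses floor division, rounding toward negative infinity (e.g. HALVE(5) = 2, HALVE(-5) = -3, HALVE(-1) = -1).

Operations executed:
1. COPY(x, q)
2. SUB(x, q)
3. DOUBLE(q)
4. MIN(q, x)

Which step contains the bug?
Step 1

Trace with buggy code:
Initial: q=-4, x=1
After step 1: q=-4, x=-4
After step 2: q=-4, x=0
After step 3: q=-8, x=0
After step 4: q=-8, x=0
Actual final q=-8, x=0 ≠ expected q=-15, x=-15.
Step 1 is the only position where a single-operation replacement can produce the expected result.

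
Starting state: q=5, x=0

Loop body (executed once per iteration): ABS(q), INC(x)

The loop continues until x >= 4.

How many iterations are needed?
4

Tracing iterations:
Initial: q=5, x=0
After iteration 1: q=5, x=1
After iteration 2: q=5, x=2
After iteration 3: q=5, x=3
After iteration 4: q=5, x=4
x >= 4 now holds, so the loop exits after 4 iterations.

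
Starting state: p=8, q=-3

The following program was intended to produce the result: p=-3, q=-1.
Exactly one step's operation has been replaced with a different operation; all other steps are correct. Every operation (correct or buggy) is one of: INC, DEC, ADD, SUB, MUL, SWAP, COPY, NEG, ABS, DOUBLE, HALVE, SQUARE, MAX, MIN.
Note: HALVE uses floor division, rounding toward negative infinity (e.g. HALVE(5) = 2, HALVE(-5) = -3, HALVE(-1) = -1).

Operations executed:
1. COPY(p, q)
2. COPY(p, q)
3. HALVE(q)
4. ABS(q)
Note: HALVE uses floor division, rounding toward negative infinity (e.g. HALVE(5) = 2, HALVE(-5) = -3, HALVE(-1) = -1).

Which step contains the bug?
Step 4

Trace with buggy code:
Initial: p=8, q=-3
After step 1: p=-3, q=-3
After step 2: p=-3, q=-3
After step 3: p=-3, q=-2
After step 4: p=-3, q=2
Actual final p=-3, q=2 ≠ expected p=-3, q=-1.
Step 4 is the only position where a single-operation replacement can produce the expected result.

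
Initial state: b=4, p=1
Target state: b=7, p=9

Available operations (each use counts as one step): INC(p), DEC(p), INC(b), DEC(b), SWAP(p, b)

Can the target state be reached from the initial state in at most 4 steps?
No

The target state cannot be reached within 4 steps.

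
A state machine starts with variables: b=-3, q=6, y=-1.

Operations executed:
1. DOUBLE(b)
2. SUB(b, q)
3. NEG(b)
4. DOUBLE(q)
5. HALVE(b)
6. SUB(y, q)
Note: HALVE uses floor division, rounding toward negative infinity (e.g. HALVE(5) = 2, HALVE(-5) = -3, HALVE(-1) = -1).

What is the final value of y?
y = -13

Tracing execution:
Step 1: DOUBLE(b) → y = -1
Step 2: SUB(b, q) → y = -1
Step 3: NEG(b) → y = -1
Step 4: DOUBLE(q) → y = -1
Step 5: HALVE(b) → y = -1
Step 6: SUB(y, q) → y = -13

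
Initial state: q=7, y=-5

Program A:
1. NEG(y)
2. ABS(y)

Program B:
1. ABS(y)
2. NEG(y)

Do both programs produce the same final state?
No

Program A final state: q=7, y=5
Program B final state: q=7, y=-5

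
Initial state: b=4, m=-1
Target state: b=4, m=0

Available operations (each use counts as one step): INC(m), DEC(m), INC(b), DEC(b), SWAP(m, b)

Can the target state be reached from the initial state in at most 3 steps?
Yes

Path (1 step): INC(m)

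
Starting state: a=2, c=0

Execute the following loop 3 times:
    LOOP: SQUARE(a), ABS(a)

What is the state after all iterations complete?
a=256, c=0

Iteration trace:
Start: a=2, c=0
After iteration 1: a=4, c=0
After iteration 2: a=16, c=0
After iteration 3: a=256, c=0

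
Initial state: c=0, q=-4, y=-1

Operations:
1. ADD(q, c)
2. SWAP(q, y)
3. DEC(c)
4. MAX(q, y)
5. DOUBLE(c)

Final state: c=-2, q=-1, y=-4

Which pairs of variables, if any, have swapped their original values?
(y, q)

Comparing initial and final values:
y: -1 → -4
q: -4 → -1
c: 0 → -2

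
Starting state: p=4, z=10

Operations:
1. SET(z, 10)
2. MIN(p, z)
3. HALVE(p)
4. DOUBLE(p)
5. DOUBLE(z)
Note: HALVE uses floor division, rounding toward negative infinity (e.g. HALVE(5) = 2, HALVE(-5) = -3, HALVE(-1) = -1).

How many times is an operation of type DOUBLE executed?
2

Counting DOUBLE operations:
Step 4: DOUBLE(p) ← DOUBLE
Step 5: DOUBLE(z) ← DOUBLE
Total: 2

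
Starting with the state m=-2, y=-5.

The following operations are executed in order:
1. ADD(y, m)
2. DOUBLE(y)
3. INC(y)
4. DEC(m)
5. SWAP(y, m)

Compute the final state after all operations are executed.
{m: -13, y: -3}

Step-by-step execution:
Initial: m=-2, y=-5
After step 1 (ADD(y, m)): m=-2, y=-7
After step 2 (DOUBLE(y)): m=-2, y=-14
After step 3 (INC(y)): m=-2, y=-13
After step 4 (DEC(m)): m=-3, y=-13
After step 5 (SWAP(y, m)): m=-13, y=-3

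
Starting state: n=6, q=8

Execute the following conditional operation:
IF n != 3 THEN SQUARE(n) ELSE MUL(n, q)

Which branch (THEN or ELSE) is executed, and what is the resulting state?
Branch: THEN, Final state: n=36, q=8

Evaluating condition: n != 3
n = 6
Condition is True, so THEN branch executes
After SQUARE(n): n=36, q=8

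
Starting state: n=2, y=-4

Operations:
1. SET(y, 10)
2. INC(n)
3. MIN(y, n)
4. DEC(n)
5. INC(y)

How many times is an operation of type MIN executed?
1

Counting MIN operations:
Step 3: MIN(y, n) ← MIN
Total: 1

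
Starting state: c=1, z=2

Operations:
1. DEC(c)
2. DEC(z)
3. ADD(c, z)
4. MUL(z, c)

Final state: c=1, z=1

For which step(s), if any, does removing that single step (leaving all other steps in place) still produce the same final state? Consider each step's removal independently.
Step(s) 4

Testing removal of each single step:
Without step 1: final = c=2, z=2 (different)
Without step 2: final = c=2, z=4 (different)
Without step 3: final = c=0, z=0 (different)
Without step 4: final = c=1, z=1 (same)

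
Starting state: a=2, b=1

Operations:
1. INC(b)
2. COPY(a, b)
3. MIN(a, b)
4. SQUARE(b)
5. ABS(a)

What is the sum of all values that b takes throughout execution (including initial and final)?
15

Values of b at each step:
Initial: b = 1
After step 1: b = 2
After step 2: b = 2
After step 3: b = 2
After step 4: b = 4
After step 5: b = 4
Sum = 1 + 2 + 2 + 2 + 4 + 4 = 15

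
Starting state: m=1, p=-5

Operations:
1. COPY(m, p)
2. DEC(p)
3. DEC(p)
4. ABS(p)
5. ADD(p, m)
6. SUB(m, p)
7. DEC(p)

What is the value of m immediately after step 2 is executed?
m = -5

Tracing m through execution:
Initial: m = 1
After step 1 (COPY(m, p)): m = -5
After step 2 (DEC(p)): m = -5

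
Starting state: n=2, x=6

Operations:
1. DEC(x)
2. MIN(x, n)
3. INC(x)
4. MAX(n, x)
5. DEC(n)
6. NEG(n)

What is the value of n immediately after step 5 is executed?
n = 2

Tracing n through execution:
Initial: n = 2
After step 1 (DEC(x)): n = 2
After step 2 (MIN(x, n)): n = 2
After step 3 (INC(x)): n = 2
After step 4 (MAX(n, x)): n = 3
After step 5 (DEC(n)): n = 2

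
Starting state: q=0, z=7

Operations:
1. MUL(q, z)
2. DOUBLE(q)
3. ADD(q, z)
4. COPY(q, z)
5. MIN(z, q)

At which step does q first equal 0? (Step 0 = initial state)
Step 0

Tracing q:
Initial: q = 0 ← first occurrence
After step 1: q = 0
After step 2: q = 0
After step 3: q = 7
After step 4: q = 7
After step 5: q = 7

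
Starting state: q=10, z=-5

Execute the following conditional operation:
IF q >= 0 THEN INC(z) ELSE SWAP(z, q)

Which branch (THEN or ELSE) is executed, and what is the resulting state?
Branch: THEN, Final state: q=10, z=-4

Evaluating condition: q >= 0
q = 10
Condition is True, so THEN branch executes
After INC(z): q=10, z=-4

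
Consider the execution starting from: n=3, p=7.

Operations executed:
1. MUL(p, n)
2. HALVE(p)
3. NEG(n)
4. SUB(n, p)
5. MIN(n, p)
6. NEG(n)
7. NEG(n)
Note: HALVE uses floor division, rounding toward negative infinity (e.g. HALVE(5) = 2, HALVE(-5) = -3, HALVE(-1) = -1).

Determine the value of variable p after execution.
p = 10

Tracing execution:
Step 1: MUL(p, n) → p = 21
Step 2: HALVE(p) → p = 10
Step 3: NEG(n) → p = 10
Step 4: SUB(n, p) → p = 10
Step 5: MIN(n, p) → p = 10
Step 6: NEG(n) → p = 10
Step 7: NEG(n) → p = 10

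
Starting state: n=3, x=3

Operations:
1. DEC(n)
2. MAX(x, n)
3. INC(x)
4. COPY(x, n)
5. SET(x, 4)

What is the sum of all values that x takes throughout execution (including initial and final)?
19

Values of x at each step:
Initial: x = 3
After step 1: x = 3
After step 2: x = 3
After step 3: x = 4
After step 4: x = 2
After step 5: x = 4
Sum = 3 + 3 + 3 + 4 + 2 + 4 = 19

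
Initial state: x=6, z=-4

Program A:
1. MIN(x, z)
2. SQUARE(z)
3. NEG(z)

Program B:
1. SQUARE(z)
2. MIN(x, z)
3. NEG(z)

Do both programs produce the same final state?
No

Program A final state: x=-4, z=-16
Program B final state: x=6, z=-16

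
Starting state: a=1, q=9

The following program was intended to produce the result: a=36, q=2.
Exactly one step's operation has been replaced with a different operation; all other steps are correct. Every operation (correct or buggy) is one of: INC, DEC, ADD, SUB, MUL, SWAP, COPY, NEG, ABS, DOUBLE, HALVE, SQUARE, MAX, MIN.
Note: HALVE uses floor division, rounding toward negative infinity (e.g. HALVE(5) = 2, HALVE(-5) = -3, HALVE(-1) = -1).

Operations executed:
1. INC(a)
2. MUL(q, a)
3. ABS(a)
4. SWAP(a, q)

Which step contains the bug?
Step 3

Trace with buggy code:
Initial: a=1, q=9
After step 1: a=2, q=9
After step 2: a=2, q=18
After step 3: a=2, q=18
After step 4: a=18, q=2
Actual final a=18, q=2 ≠ expected a=36, q=2.
Step 3 is the only position where a single-operation replacement can produce the expected result.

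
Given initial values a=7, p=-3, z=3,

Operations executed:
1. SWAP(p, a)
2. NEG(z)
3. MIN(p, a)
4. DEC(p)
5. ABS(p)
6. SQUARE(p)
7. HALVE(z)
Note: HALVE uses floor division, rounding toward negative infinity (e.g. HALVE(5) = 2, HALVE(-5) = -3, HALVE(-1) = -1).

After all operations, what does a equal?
a = -3

Tracing execution:
Step 1: SWAP(p, a) → a = -3
Step 2: NEG(z) → a = -3
Step 3: MIN(p, a) → a = -3
Step 4: DEC(p) → a = -3
Step 5: ABS(p) → a = -3
Step 6: SQUARE(p) → a = -3
Step 7: HALVE(z) → a = -3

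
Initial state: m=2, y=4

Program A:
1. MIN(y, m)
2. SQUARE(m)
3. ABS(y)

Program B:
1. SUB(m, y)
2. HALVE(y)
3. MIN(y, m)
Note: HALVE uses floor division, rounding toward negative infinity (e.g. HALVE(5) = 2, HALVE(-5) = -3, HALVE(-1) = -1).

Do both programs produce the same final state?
No

Program A final state: m=4, y=2
Program B final state: m=-2, y=-2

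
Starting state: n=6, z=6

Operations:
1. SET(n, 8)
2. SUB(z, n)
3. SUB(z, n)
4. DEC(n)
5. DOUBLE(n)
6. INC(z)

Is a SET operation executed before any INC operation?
Yes

First SET: step 1
First INC: step 6
Since 1 < 6, SET comes first.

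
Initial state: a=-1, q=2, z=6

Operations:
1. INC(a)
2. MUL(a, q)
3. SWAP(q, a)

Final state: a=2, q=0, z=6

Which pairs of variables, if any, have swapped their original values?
None

Comparing initial and final values:
a: -1 → 2
z: 6 → 6
q: 2 → 0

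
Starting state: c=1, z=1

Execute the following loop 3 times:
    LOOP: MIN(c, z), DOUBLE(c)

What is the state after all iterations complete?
c=2, z=1

Iteration trace:
Start: c=1, z=1
After iteration 1: c=2, z=1
After iteration 2: c=2, z=1
After iteration 3: c=2, z=1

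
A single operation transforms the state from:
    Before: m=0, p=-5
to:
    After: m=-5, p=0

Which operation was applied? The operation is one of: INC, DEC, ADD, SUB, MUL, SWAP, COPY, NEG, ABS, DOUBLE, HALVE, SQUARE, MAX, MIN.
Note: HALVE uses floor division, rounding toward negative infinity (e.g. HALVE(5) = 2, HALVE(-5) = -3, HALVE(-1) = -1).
SWAP(p, m)

Analyzing the change:
Before: m=0, p=-5
After: m=-5, p=0
Variable p changed from -5 to 0
Variable m changed from 0 to -5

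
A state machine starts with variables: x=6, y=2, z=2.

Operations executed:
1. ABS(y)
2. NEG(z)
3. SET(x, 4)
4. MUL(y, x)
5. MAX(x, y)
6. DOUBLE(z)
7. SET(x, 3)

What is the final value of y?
y = 8

Tracing execution:
Step 1: ABS(y) → y = 2
Step 2: NEG(z) → y = 2
Step 3: SET(x, 4) → y = 2
Step 4: MUL(y, x) → y = 8
Step 5: MAX(x, y) → y = 8
Step 6: DOUBLE(z) → y = 8
Step 7: SET(x, 3) → y = 8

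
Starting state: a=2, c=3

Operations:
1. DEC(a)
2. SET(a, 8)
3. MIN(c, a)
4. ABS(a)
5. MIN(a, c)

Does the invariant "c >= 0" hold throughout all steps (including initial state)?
Yes

The invariant holds at every step.

State at each step:
Initial: a=2, c=3
After step 1: a=1, c=3
After step 2: a=8, c=3
After step 3: a=8, c=3
After step 4: a=8, c=3
After step 5: a=3, c=3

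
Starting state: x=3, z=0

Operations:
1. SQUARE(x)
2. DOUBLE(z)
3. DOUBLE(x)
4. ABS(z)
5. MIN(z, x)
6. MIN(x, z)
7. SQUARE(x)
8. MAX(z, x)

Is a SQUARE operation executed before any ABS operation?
Yes

First SQUARE: step 1
First ABS: step 4
Since 1 < 4, SQUARE comes first.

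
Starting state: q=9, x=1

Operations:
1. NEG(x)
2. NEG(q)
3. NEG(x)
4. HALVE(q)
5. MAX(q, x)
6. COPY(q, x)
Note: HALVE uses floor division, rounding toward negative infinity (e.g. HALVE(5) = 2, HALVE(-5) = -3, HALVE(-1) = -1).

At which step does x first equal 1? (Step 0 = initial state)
Step 0

Tracing x:
Initial: x = 1 ← first occurrence
After step 1: x = -1
After step 2: x = -1
After step 3: x = 1
After step 4: x = 1
After step 5: x = 1
After step 6: x = 1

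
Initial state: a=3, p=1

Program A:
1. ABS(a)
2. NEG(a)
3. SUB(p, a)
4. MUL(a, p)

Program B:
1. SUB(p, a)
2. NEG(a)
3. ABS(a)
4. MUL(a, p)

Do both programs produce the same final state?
No

Program A final state: a=-12, p=4
Program B final state: a=-6, p=-2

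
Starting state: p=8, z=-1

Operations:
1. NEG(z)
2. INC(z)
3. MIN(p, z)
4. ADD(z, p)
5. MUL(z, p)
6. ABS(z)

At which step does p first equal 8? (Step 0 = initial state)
Step 0

Tracing p:
Initial: p = 8 ← first occurrence
After step 1: p = 8
After step 2: p = 8
After step 3: p = 2
After step 4: p = 2
After step 5: p = 2
After step 6: p = 2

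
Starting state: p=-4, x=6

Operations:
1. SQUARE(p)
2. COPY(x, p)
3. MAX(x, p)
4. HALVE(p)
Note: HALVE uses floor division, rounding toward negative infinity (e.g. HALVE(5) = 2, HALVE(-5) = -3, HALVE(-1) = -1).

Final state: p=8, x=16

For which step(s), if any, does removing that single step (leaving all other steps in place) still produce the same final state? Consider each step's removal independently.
Step(s) 2, 3

Testing removal of each single step:
Without step 1: final = p=-2, x=-4 (different)
Without step 2: final = p=8, x=16 (same)
Without step 3: final = p=8, x=16 (same)
Without step 4: final = p=16, x=16 (different)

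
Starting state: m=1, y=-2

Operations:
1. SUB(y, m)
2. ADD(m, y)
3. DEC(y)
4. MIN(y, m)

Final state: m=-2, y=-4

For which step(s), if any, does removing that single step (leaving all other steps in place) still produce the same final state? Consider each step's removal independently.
Step(s) 4

Testing removal of each single step:
Without step 1: final = m=-1, y=-3 (different)
Without step 2: final = m=1, y=-4 (different)
Without step 3: final = m=-2, y=-3 (different)
Without step 4: final = m=-2, y=-4 (same)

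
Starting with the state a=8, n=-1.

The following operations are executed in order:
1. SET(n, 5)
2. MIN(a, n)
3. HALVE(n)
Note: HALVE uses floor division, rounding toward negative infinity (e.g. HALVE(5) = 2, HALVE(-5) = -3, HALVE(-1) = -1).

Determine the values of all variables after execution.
{a: 5, n: 2}

Step-by-step execution:
Initial: a=8, n=-1
After step 1 (SET(n, 5)): a=8, n=5
After step 2 (MIN(a, n)): a=5, n=5
After step 3 (HALVE(n)): a=5, n=2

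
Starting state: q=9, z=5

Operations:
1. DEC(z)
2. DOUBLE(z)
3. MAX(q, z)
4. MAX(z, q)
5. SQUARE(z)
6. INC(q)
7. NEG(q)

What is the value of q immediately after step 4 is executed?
q = 9

Tracing q through execution:
Initial: q = 9
After step 1 (DEC(z)): q = 9
After step 2 (DOUBLE(z)): q = 9
After step 3 (MAX(q, z)): q = 9
After step 4 (MAX(z, q)): q = 9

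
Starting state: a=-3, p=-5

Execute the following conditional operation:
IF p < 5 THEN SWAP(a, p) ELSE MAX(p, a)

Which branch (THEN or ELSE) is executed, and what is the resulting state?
Branch: THEN, Final state: a=-5, p=-3

Evaluating condition: p < 5
p = -5
Condition is True, so THEN branch executes
After SWAP(a, p): a=-5, p=-3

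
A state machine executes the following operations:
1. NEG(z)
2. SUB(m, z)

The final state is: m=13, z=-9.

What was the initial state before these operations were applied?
m=4, z=9

Working backwards:
Final state: m=13, z=-9
Before step 2 (SUB(m, z)): m=4, z=-9
Before step 1 (NEG(z)): m=4, z=9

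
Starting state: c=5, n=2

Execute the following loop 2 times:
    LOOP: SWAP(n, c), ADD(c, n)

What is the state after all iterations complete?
c=12, n=7

Iteration trace:
Start: c=5, n=2
After iteration 1: c=7, n=5
After iteration 2: c=12, n=7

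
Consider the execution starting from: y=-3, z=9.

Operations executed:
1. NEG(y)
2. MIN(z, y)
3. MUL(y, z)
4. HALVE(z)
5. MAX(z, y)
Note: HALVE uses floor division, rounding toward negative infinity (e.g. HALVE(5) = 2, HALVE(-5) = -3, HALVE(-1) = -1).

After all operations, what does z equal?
z = 9

Tracing execution:
Step 1: NEG(y) → z = 9
Step 2: MIN(z, y) → z = 3
Step 3: MUL(y, z) → z = 3
Step 4: HALVE(z) → z = 1
Step 5: MAX(z, y) → z = 9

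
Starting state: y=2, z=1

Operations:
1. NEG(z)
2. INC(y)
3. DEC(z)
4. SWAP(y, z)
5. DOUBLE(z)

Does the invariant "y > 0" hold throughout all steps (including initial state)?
No, violated after step 4

The invariant is violated after step 4.

State at each step:
Initial: y=2, z=1
After step 1: y=2, z=-1
After step 2: y=3, z=-1
After step 3: y=3, z=-2
After step 4: y=-2, z=3
After step 5: y=-2, z=6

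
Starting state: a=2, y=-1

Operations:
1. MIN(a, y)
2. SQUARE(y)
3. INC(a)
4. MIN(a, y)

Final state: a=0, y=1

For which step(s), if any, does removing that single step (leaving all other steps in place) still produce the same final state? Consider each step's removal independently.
Step(s) 4

Testing removal of each single step:
Without step 1: final = a=1, y=1 (different)
Without step 2: final = a=-1, y=-1 (different)
Without step 3: final = a=-1, y=1 (different)
Without step 4: final = a=0, y=1 (same)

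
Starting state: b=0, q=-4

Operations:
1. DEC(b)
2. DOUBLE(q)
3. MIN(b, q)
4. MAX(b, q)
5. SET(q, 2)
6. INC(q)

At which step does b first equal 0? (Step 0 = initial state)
Step 0

Tracing b:
Initial: b = 0 ← first occurrence
After step 1: b = -1
After step 2: b = -1
After step 3: b = -8
After step 4: b = -8
After step 5: b = -8
After step 6: b = -8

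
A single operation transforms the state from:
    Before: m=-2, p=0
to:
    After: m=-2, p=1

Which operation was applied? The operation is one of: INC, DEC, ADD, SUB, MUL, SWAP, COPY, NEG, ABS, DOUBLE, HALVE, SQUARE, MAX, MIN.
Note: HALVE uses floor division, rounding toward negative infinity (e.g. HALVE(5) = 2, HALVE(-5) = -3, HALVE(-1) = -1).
INC(p)

Analyzing the change:
Before: m=-2, p=0
After: m=-2, p=1
Variable p changed from 0 to 1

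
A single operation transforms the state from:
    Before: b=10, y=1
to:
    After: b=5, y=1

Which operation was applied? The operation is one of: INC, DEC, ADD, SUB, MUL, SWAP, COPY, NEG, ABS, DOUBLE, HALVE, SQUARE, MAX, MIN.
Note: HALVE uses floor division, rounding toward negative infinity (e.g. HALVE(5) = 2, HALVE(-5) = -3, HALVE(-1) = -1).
HALVE(b)

Analyzing the change:
Before: b=10, y=1
After: b=5, y=1
Variable b changed from 10 to 5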